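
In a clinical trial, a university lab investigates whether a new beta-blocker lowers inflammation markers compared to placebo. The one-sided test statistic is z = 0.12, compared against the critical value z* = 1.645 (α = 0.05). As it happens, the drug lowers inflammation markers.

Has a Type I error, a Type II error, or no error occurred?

The conventional null hypothesis is that the drug has no effect on inflammation markers.
Since z = 0.12 ≤ z* = 1.645, H₀ is not rejected.
H₀ is false (actually the drug lowers inflammation markers).
Failing to reject a false H₀ is a Type II error.

Type II error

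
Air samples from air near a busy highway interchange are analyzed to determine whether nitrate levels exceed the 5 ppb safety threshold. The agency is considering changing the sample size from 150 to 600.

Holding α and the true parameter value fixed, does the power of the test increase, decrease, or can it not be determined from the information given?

A larger sample reduces the standard error, pulling the sampling distribution under Ha further from the non-rejection region.
Since power = 1 − β and β decreases, power increases.

It increases.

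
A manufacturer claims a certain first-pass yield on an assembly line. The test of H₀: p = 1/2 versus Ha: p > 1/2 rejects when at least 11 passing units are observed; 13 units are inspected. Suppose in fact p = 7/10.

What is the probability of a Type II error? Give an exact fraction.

7788298257/9765625000

Under the alternative p = 7/10, Y ~ Binomial(13, 7/10); β is the probability the test does not reject, P(Y < 11).
Equivalently, β = 1 − P(Y ≥ 11) = 7788298257/9765625000.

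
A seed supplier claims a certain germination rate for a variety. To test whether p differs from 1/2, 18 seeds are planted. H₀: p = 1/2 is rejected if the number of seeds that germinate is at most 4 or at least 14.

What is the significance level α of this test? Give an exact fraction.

The significance level is the null-hypothesis probability of the rejection region {≤4} ∪ {≥14}.
By symmetry, α = 2·P(X ≤ 4) = 2·(1 + 18 + 153 + 816 + 3060)/262144 = 8096/262144 = 253/8192.

253/8192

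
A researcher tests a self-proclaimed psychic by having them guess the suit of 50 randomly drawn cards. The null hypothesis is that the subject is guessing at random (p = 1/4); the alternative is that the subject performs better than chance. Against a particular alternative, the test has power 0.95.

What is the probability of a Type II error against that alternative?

Power = 1 − β, so β = 1 − 0.95 = 0.05.

0.05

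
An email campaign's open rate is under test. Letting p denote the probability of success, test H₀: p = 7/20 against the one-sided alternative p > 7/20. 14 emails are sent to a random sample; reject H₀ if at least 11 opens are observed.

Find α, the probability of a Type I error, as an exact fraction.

Under H₀, X ~ Binomial(14, 7/20), and α = P(X ≥ 11).
Adding the binomial terms for j = 11 through 14 with p = 7/20 yields 906230596911073/819200000000000000.

906230596911073/819200000000000000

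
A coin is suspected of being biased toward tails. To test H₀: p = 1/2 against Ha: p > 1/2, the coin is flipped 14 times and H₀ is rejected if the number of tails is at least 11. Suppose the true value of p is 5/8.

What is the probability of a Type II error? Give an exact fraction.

1830419739927/2199023255552

β = P(fail to reject H₀ | Ha true) = P(K ≤ 10 | p = 5/8), K ~ Binomial(14, 5/8).
Summing C(14,j)·(5/8)^j·(3/8)^{14-j} for j = 0..10 gives 1830419739927/2199023255552.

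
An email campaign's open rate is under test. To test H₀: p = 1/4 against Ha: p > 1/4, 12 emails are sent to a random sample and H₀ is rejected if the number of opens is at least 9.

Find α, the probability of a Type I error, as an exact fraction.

Under H₀, K ~ Binomial(12, 1/4), and α = P(K ≥ 9).
Adding the binomial terms for j = 9 through 12 with p = 1/4 yields 6571/16777216.

6571/16777216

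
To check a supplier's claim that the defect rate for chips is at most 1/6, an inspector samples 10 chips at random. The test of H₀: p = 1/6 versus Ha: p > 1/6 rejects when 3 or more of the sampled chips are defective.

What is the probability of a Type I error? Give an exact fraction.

α = P(reject H₀ | H₀ true) = P(X ≥ 3 | p = 1/6), X ~ Binomial(10, 1/6).
α = 1 − P(X ≤ 2) = 1 − 1953125/2519424 = 566299/2519424.

566299/2519424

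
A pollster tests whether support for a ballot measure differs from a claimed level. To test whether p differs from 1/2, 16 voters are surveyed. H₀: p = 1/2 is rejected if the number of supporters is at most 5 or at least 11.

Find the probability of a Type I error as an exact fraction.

α = P(Y ≤ 5 or Y ≥ 11 | p = 1/2), Y ~ Binomial(16, 1/2).
Each tail has probability (1 + 16 + 120 + 560 + 1820 + 4368)/65536; doubling gives α = 13770/65536 = 6885/32768.

6885/32768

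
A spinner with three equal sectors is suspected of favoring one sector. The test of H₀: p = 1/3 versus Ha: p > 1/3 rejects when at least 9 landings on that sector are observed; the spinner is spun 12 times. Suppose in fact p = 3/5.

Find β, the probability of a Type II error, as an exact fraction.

β = P(fail to reject H₀ | Ha true) = P(S ≤ 8 | p = 3/5), S ~ Binomial(12, 3/5).
Equivalently, β = 1 − P(S ≥ 9) = 37825328/48828125.

37825328/48828125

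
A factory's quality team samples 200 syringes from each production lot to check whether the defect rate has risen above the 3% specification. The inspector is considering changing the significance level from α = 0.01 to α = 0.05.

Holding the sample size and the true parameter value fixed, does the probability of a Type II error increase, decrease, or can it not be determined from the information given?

It decreases.

With a larger α the critical value moves toward the center, so more of the Ha sampling distribution lies in the rejection region.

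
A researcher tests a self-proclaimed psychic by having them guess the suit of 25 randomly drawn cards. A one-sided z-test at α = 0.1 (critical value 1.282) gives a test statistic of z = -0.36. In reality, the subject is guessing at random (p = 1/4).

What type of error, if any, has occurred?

Neither — the decision is correct.

The conventional null hypothesis is that the subject is guessing at random (p = 1/4).
Since z = -0.36 ≤ z* = 1.282, H₀ is not rejected.
H₀ is true (actually the subject is guessing at random (p = 1/4)).
The decision matches the true state — no error.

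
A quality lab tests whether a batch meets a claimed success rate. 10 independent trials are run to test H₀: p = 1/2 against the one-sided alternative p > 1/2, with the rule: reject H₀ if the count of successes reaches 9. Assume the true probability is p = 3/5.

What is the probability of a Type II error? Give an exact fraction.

9312916/9765625

A Type II error is failing to reject when Ha holds: with p = 3/5, β = P(Y ≤ 8).
Summing C(10,j)·(3/5)^j·(2/5)^{10-j} for j = 0..8 gives 9312916/9765625.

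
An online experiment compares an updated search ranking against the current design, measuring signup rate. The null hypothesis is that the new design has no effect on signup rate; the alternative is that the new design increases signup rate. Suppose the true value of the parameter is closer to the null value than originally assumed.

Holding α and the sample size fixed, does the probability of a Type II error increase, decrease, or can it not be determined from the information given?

When the true parameter is near the null value, the test has a harder time distinguishing Ha from H₀.

It increases.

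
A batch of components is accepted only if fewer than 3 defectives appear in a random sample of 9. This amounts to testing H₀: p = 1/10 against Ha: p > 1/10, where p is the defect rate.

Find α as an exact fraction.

26486069/500000000

The significance level is the probability, assuming p = 1/10, of seeing 3 or more defectives in 9 draws.
Computing the lower-tail complement: 1 − 473513931/500000000 = 26486069/500000000.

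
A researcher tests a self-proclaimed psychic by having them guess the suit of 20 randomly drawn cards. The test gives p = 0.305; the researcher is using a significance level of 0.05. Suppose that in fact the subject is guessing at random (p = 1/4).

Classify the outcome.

No error (correct decision).

The conventional null hypothesis is that the subject is guessing at random (p = 1/4).
Since p = 0.305 ≥ α = 0.05, H₀ is not rejected.
H₀ is true (actually the subject is guessing at random (p = 1/4)).
The decision matches the true state — no error.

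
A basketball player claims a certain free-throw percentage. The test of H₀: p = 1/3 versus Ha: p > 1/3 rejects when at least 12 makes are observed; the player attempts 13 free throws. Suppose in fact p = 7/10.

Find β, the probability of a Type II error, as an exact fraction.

Under the alternative p = 7/10, X ~ Binomial(13, 7/10); β is the probability the test does not reject, P(X < 12).
Summing C(13,j)·(7/10)^j·(3/10)^{13-j} for j = 0..11 gives 4681650394377/5000000000000.

4681650394377/5000000000000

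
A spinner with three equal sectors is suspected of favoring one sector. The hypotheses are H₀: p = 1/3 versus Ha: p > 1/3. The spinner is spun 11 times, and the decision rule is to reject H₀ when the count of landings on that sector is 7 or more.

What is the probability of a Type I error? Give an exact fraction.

The Type I error probability is α = P(Y ≥ 7) computed under H₀, where Y ~ Binomial(11, 1/3).
Summing C(11,j)(1/3)^j(2/3)^{11−j} for j = 7,…,11 gives 2281/59049.

2281/59049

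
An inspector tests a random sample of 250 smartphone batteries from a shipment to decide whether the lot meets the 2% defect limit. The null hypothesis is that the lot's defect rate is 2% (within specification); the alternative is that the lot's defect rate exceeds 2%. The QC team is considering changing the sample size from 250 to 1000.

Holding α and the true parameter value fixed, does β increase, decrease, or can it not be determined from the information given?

A larger sample reduces the standard error, pulling the sampling distribution under Ha further from the non-rejection region.

It decreases.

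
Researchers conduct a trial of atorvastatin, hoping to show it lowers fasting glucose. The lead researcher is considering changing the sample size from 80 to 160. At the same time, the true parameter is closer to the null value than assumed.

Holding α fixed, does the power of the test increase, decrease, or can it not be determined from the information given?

The first change alone would make β decrease; the second alone would make β increase. Which effect dominates depends on the magnitudes, which are not given.
Since power = 1 − β, the effect on power is likewise indeterminate.

Cannot be determined from the information given.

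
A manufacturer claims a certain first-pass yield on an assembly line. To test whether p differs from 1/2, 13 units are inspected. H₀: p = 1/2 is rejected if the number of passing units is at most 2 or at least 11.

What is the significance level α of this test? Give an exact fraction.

23/1024

Under H₀, K ~ Binomial(13, 1/2); α is the probability of landing in either tail, P(K ≤ 2) + P(K ≥ 11).
By symmetry, α = 2·P(K ≤ 2) = 2·(1 + 13 + 78)/8192 = 184/8192 = 23/1024.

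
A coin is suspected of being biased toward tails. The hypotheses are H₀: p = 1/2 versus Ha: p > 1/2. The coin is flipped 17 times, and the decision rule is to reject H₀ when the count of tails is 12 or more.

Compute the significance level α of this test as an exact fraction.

4701/65536

The Type I error probability is α = P(S ≥ 12) computed under H₀, where S ~ Binomial(17, 1/2).
That's C(17,12) + C(17,13) + C(17,14) + C(17,15) + C(17,16) + C(17,17) over 2^17, i.e. (6188 + 2380 + 680 + 136 + 17 + 1)/131072 = 9402/131072 = 4701/65536.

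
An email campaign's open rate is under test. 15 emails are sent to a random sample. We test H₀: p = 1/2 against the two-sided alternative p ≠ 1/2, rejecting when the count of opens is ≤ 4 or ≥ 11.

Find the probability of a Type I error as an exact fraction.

1941/16384

The significance level is the null-hypothesis probability of the rejection region {≤4} ∪ {≥11}.
The two tails are symmetric, so α = 2·(1 + 15 + 105 + 455 + 1365)/2^15 = 3882/32768 = 1941/16384.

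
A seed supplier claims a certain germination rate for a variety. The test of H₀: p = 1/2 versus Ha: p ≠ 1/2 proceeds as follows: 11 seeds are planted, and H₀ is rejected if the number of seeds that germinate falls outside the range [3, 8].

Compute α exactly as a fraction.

67/1024

The significance level is the null-hypothesis probability of the rejection region {≤2} ∪ {≥9}.
By symmetry, α = 2·P(K ≤ 2) = 2·(1 + 11 + 55)/2048 = 134/2048 = 67/1024.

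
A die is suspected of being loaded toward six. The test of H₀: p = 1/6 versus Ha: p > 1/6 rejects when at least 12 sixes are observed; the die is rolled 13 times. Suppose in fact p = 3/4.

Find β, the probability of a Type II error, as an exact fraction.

3662863/4194304

A Type II error is failing to reject when Ha holds: with p = 3/4, β = P(K ≤ 11).
Equivalently, β = 1 − P(K ≥ 12) = 3662863/4194304.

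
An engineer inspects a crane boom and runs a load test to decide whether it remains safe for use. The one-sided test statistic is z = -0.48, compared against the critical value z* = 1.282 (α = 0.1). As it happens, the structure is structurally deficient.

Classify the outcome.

Type II error

The conventional null hypothesis is that the structure meets the required load capacity (safe).
Since z = -0.48 ≤ z* = 1.282, H₀ is not rejected.
H₀ is false (actually the structure is structurally deficient).
Failing to reject a false H₀ is a Type II error.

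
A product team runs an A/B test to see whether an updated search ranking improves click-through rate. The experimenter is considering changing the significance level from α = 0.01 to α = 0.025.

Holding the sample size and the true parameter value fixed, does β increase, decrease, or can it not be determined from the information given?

It decreases.

With a larger α the critical value moves toward the center, so more of the Ha sampling distribution lies in the rejection region.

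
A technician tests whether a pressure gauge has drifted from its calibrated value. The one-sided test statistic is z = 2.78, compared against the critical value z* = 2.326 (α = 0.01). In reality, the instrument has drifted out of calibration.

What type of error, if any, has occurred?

Neither — the decision is correct.

The conventional null hypothesis is that the instrument is correctly calibrated.
Since z = 2.78 > z* = 2.326, H₀ is rejected.
H₀ is false (actually the instrument has drifted out of calibration).
The decision matches the true state — no error.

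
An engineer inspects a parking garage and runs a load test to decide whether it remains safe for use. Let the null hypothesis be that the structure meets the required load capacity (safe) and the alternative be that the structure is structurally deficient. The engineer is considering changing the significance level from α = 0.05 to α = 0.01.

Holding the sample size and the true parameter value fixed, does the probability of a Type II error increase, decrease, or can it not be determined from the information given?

Tightening α shrinks the rejection region. When Ha holds, fewer sample outcomes clear the stricter threshold, so more fall in the acceptance region.

It increases.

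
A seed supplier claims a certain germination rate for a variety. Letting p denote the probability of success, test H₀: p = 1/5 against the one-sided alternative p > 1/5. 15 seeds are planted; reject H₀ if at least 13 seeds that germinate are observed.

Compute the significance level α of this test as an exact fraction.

α = P(reject H₀ | H₀ true) = P(Y ≥ 13 | p = 1/5), with Y ~ Binomial(15, 1/5).
Summing C(15,j)(1/5)^j(4/5)^{15−j} for j = 13,…,15 gives 1741/30517578125.

1741/30517578125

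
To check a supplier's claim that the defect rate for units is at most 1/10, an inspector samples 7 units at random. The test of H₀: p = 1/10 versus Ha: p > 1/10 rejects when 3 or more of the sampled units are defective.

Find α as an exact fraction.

51383/2000000

Under H₀, X ~ Binomial(7, 1/10); the Type I error rate is P(X ≥ 3).
Computing the lower-tail complement: 1 − 1948617/2000000 = 51383/2000000.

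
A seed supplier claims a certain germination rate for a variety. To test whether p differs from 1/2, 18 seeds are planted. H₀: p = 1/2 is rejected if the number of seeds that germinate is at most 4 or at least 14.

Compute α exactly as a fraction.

α = P(Y ≤ 4 or Y ≥ 14 | p = 1/2), Y ~ Binomial(18, 1/2).
By symmetry, α = 2·P(Y ≤ 4) = 2·(1 + 18 + 153 + 816 + 3060)/262144 = 8096/262144 = 253/8192.

253/8192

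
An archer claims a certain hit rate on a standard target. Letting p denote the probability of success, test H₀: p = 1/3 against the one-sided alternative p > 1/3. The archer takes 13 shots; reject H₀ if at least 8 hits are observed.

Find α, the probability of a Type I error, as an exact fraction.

Under H₀, X ~ Binomial(13, 1/3), and α = P(X ≥ 8).
Summing C(13,j)(1/3)^j(2/3)^{13−j} for j = 8,…,13 gives 6139/177147.

6139/177147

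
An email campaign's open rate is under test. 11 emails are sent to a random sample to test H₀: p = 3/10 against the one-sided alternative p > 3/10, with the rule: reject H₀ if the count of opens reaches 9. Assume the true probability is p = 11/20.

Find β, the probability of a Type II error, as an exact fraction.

38288445266097/40960000000000

A Type II error is failing to reject when Ha holds: with p = 11/20, β = P(S ≤ 8).
Summing C(11,j)·(11/20)^j·(9/20)^{11-j} for j = 0..8 gives 38288445266097/40960000000000.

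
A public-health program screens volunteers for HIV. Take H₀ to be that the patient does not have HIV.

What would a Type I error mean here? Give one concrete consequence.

A Type I error is rejecting H₀ when H₀ is true.
Here that means flagging the patient as positive and ordering follow-up testing when actually the patient does not have HIV.

A Type I error would mean concluding that the patient has HIV when in fact the patient does not have HIV. Consequence: a healthy patient suffers needless anxiety and the cost of confirmatory testing.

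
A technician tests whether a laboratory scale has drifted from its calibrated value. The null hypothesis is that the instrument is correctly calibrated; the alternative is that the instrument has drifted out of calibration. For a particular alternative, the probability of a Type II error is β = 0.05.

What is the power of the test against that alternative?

Power = 1 − β = 1 − 0.05 = 0.95.

0.95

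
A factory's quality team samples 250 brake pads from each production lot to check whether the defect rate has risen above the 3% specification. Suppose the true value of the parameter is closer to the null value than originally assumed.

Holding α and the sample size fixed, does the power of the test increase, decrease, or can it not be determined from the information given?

A smaller departure from H₀ means the test statistic under Ha is distributed closer to where it would be under H₀; rejection becomes less likely.
Since power = 1 − β and β increases, power decreases.

It decreases.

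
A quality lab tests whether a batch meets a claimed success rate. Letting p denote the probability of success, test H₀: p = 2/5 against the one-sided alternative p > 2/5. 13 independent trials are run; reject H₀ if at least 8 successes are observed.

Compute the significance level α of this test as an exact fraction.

119227136/1220703125

The Type I error probability is α = P(X ≥ 8) computed under H₀, where X ~ Binomial(13, 2/5).
Adding the binomial terms for j = 8 through 13 with p = 2/5 yields 119227136/1220703125.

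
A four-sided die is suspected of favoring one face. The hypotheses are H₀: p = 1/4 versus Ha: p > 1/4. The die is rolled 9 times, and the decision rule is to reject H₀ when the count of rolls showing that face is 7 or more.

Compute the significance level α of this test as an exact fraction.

11/8192

The Type I error probability is α = P(K ≥ 7) computed under H₀, where K ~ Binomial(9, 1/4).
Summing C(9,j)(1/4)^j(3/4)^{9−j} for j = 7,…,9 gives 11/8192.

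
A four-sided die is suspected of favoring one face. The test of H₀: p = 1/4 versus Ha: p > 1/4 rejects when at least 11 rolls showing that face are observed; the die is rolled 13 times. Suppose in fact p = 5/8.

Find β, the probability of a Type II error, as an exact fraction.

252368141319/274877906944

β = P(fail to reject H₀ | Ha true) = P(X ≤ 10 | p = 5/8), X ~ Binomial(13, 5/8).
Summing C(13,j)·(5/8)^j·(3/8)^{13-j} for j = 0..10 gives 252368141319/274877906944.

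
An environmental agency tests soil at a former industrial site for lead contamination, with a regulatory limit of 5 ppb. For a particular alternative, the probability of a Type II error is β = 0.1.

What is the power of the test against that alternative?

Power = 1 − β = 1 − 0.1 = 0.9.

0.9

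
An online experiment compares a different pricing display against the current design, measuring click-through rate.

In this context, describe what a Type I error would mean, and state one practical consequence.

A Type I error would mean concluding that the new design increases click-through rate when in fact the new design has no effect on click-through rate. Consequence: engineering effort is spent shipping a change that doesn't actually help.

With the conventional null hypothesis that the new design has no effect on click-through rate:
A Type I error is rejecting H₀ when H₀ is true.
Here that means shipping the new feature to all users when actually the new design has no effect on click-through rate.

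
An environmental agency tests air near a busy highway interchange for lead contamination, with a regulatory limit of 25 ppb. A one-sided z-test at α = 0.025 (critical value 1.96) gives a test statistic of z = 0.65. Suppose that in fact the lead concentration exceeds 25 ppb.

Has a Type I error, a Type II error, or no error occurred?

The conventional null hypothesis is that the lead concentration is at or below 25 ppb (safe).
Since z = 0.65 ≤ z* = 1.96, H₀ is not rejected.
H₀ is false (actually the lead concentration exceeds 25 ppb).
Failing to reject a false H₀ is a Type II error.

Type II error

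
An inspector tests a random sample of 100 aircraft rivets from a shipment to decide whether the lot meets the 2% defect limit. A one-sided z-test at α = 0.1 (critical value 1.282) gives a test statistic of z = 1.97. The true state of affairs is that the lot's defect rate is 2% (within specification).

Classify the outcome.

Type I error

The conventional null hypothesis is that the lot's defect rate is 2% (within specification).
Since z = 1.97 > z* = 1.282, H₀ is rejected.
H₀ is true (actually the lot's defect rate is 2% (within specification)).
Rejecting a true H₀ is a Type I error.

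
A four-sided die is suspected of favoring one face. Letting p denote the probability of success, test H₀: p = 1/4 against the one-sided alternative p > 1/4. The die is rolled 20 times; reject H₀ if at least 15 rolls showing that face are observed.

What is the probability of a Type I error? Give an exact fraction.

Under H₀, K ~ Binomial(20, 1/4), and α = P(K ≥ 15).
Adding the binomial terms for j = 15 through 20 with p = 1/4 yields 1048117/274877906944.

1048117/274877906944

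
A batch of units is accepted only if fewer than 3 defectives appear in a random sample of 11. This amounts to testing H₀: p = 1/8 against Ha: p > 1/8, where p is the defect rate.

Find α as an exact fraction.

1285931725/8589934592

Under H₀, X ~ Binomial(11, 1/8); the Type I error rate is P(X ≥ 3).
Computing the lower-tail complement: 1 − 7304002867/8589934592 = 1285931725/8589934592.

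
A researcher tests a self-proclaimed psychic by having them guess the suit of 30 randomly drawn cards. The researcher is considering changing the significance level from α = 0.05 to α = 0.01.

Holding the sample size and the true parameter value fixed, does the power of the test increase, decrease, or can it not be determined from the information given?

Tightening α shrinks the rejection region. When Ha holds, fewer sample outcomes clear the stricter threshold, so more fall in the acceptance region.
Since power = 1 − β and β increases, power decreases.

It decreases.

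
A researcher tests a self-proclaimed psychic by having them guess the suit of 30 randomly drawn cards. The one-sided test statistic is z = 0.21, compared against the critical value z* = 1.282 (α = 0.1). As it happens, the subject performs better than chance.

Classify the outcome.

The conventional null hypothesis is that the subject is guessing at random (p = 1/4).
Since z = 0.21 ≤ z* = 1.282, H₀ is not rejected.
H₀ is false (actually the subject performs better than chance).
Failing to reject a false H₀ is a Type II error.

Type II error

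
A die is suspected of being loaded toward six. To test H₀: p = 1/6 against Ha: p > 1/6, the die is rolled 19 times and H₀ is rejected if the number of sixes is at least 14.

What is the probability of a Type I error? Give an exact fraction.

1620229/25389989167104

Under H₀, K ~ Binomial(19, 1/6), and α = P(K ≥ 14).
Summing C(19,j)(1/6)^j(5/6)^{19−j} for j = 14,…,19 gives 1620229/25389989167104.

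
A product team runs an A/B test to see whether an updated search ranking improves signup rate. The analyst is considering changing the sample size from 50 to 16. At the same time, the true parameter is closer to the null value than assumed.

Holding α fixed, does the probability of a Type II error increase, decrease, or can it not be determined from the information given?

It increases.

With less data the test statistic is noisier; under Ha, more outcomes land inside the acceptance region. A smaller true effect puts the Ha sampling distribution closer to H₀, so more of it falls in the non-rejection region. Both changes push β in the same direction.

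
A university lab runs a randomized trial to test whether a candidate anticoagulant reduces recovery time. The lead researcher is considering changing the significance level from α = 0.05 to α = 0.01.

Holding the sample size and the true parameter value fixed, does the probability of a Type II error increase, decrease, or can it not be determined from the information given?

It increases.

A smaller α moves the rejection region further into the tail. With the alternative true, more outcomes now fall outside the rejection region, so failing to reject becomes more likely.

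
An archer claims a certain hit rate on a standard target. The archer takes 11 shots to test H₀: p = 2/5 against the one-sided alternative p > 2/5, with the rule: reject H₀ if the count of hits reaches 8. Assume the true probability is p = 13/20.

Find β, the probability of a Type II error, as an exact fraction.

A Type II error is failing to reject when Ha holds: with p = 13/20, β = P(K ≤ 7).
Equivalently, β = 1 − P(K ≥ 8) = 2941183244209/5120000000000.

2941183244209/5120000000000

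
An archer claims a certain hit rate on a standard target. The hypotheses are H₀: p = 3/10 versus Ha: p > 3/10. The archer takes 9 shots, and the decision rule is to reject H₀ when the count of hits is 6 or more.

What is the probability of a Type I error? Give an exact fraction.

The Type I error probability is α = P(S ≥ 6) computed under H₀, where S ~ Binomial(9, 3/10).
P(S ≥ 6) = Σ_{j=6}^{9} C(9,j)·(3/10)^j·(7/10)^{9-j} = 12647421/500000000.

12647421/500000000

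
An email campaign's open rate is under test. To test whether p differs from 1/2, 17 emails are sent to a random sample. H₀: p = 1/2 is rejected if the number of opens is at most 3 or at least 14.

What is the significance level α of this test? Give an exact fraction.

417/32768

The significance level is the null-hypothesis probability of the rejection region {≤3} ∪ {≥14}.
The two tails are symmetric, so α = 2·(1 + 17 + 136 + 680)/2^17 = 1668/131072 = 417/32768.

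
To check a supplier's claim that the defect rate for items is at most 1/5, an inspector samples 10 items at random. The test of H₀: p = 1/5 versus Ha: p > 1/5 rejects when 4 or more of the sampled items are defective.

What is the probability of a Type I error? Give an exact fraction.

1180409/9765625

Under H₀, K ~ Binomial(10, 1/5); the Type I error rate is P(K ≥ 4).
Via the complement, α = 1 − Σ_{j=0}^{3} C(10,j)(1/5)^j(4/5)^{10-j} = 1180409/9765625.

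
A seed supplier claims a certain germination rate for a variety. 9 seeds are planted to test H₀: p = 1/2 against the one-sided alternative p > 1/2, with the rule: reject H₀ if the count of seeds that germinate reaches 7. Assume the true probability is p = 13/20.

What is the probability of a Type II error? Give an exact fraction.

β = P(fail to reject H₀ | Ha true) = P(S ≤ 6 | p = 13/20), S ~ Binomial(9, 13/20).
Adding the binomial probabilities P(S=0)+…+P(S=6) at p = 13/20 gives 5301813769/8000000000.

5301813769/8000000000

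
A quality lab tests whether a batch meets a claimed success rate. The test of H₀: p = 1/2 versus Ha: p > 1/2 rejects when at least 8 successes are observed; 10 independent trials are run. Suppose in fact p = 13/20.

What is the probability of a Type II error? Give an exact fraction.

β = P(fail to reject H₀ | Ha true) = P(K ≤ 7 | p = 13/20), K ~ Binomial(10, 13/20).
Adding the binomial probabilities P(K=0)+…+P(K=7) at p = 13/20 gives 1890285078059/2560000000000.

1890285078059/2560000000000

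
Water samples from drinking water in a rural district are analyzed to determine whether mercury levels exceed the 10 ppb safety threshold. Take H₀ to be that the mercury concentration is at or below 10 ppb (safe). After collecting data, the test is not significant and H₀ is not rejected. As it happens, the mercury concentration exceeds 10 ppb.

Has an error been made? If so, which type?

Type II error

H₀ was not rejected, but H₀ is actually false.
Failing to reject a false null hypothesis is a Type II error (false negative).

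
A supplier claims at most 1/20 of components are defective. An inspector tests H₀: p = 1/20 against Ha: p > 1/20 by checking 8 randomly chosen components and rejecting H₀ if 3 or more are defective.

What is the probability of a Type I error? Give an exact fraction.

α = P(reject H₀ | H₀ true) = P(S ≥ 3 | p = 1/20), S ~ Binomial(8, 1/20).
Computing the lower-tail complement: 1 − 25451821621/25600000000 = 148178379/25600000000.

148178379/25600000000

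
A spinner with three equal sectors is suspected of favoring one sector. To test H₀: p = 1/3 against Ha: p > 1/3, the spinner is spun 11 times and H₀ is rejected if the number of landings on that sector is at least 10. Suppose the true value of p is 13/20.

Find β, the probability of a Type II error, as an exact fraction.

Under the alternative p = 13/20, Y ~ Binomial(11, 13/20); β is the probability the test does not reject, P(Y < 10).
Summing C(11,j)·(13/20)^j·(7/20)^{11-j} for j = 0..9 gives 19239273573359/20480000000000.

19239273573359/20480000000000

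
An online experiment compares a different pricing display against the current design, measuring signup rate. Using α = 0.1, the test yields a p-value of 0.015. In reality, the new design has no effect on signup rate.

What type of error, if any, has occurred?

Type I error

The conventional null hypothesis is that the new design has no effect on signup rate.
Since p = 0.015 < α = 0.1, H₀ is rejected.
H₀ is true (actually the new design has no effect on signup rate).
Rejecting a true H₀ is a Type I error.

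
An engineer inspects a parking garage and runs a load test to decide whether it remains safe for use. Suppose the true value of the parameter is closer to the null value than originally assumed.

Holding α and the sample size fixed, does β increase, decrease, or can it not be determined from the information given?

It increases.

When the true parameter is near the null value, the test has a harder time distinguishing Ha from H₀.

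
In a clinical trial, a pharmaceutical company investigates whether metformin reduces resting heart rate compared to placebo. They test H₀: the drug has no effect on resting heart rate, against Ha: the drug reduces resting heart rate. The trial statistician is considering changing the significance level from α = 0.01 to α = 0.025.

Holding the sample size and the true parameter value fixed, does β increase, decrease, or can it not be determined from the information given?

It decreases.

With a larger α the critical value moves toward the center, so more of the Ha sampling distribution lies in the rejection region.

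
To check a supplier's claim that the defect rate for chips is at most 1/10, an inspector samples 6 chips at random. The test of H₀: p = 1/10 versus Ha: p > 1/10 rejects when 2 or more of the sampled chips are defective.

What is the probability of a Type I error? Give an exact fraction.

22853/200000

α = P(reject H₀ | H₀ true) = P(Y ≥ 2 | p = 1/10), Y ~ Binomial(6, 1/10).
Computing the lower-tail complement: 1 − 177147/200000 = 22853/200000.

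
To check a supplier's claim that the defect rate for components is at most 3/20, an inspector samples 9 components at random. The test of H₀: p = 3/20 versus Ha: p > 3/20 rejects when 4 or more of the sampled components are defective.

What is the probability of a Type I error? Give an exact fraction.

4343234013/128000000000

The significance level is the probability, assuming p = 3/20, of seeing 4 or more defectives in 9 draws.
Via the complement, α = 1 − Σ_{j=0}^{3} C(9,j)(3/20)^j(17/20)^{9-j} = 4343234013/128000000000.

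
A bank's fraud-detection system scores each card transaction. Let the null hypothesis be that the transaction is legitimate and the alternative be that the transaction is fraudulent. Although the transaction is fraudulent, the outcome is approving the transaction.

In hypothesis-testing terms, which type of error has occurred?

Type II error

'Approving the transaction' corresponds to failing to reject H₀.
H₀ was not rejected but H₀ is false — a Type II error (false negative).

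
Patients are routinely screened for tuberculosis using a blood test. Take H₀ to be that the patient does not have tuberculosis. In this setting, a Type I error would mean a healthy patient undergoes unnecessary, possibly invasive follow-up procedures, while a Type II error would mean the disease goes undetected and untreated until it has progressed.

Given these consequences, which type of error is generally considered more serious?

The Type II consequence (the disease goes undetected and untreated until it has progressed) is more severe than the Type I consequence (a healthy patient undergoes unnecessary, possibly invasive follow-up procedures).

Type II error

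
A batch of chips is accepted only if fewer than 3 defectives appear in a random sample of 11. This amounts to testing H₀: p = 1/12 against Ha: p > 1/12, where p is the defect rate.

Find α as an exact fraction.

α = P(reject H₀ | H₀ true) = P(X ≥ 3 | p = 1/12), X ~ Binomial(11, 1/12).
α = 1 − P(X ≤ 2) = 1 − 25937424601/27518828544 = 1581403943/27518828544.

1581403943/27518828544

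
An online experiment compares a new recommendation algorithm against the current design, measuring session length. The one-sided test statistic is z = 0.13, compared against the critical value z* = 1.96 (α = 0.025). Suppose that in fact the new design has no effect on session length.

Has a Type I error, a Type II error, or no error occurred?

Neither — the decision is correct.

The conventional null hypothesis is that the new design has no effect on session length.
Since z = 0.13 ≤ z* = 1.96, H₀ is not rejected.
H₀ is true (actually the new design has no effect on session length).
The decision matches the true state — no error.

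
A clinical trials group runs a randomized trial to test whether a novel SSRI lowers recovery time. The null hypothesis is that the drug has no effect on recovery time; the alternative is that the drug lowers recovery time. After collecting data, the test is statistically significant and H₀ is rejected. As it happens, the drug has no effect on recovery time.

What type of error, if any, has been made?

Type I error

H₀ was rejected, but H₀ is actually true.
Rejecting a true null hypothesis is a Type I error (false positive).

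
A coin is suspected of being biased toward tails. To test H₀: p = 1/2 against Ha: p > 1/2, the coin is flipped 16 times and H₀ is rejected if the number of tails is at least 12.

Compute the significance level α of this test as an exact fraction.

2517/65536

Under H₀, S ~ Binomial(16, 1/2), and α = P(S ≥ 12).
That's C(16,12) + C(16,13) + C(16,14) + C(16,15) + C(16,16) over 2^16, i.e. (1820 + 560 + 120 + 16 + 1)/65536 = 2517/65536.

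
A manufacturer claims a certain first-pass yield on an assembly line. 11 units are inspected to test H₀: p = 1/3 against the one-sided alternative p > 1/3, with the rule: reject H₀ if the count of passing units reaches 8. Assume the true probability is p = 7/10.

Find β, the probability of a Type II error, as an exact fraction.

1076094153/2500000000

Under the alternative p = 7/10, S ~ Binomial(11, 7/10); β is the probability the test does not reject, P(S < 8).
Summing C(11,j)·(7/10)^j·(3/10)^{11-j} for j = 0..7 gives 1076094153/2500000000.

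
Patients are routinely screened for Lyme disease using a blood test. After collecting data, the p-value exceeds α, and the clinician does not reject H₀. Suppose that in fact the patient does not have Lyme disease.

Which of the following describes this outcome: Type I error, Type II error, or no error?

The conventional null hypothesis here is that the patient does not have Lyme disease.
The test retained a true H₀ — the decision matches the true state.

No error — this is a correct decision.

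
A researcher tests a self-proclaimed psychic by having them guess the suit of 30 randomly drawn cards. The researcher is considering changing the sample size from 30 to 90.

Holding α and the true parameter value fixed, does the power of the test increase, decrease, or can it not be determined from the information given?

It increases.

More data shrinks sampling variability; the test statistic under Ha concentrates further from the null value, making rejection more likely.
Since power = 1 − β and β decreases, power increases.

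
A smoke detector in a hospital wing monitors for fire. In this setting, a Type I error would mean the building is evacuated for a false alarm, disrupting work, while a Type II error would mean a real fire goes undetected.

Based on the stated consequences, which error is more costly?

The Type II consequence (a real fire goes undetected) is more severe than the Type I consequence (the building is evacuated for a false alarm, disrupting work).

Type II error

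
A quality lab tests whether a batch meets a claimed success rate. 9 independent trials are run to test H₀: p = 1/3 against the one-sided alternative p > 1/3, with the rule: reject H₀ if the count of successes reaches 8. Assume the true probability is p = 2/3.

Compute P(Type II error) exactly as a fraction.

16867/19683

Under the alternative p = 2/3, X ~ Binomial(9, 2/3); β is the probability the test does not reject, P(X < 8).
Adding the binomial probabilities P(X=0)+…+P(X=7) at p = 2/3 gives 16867/19683.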